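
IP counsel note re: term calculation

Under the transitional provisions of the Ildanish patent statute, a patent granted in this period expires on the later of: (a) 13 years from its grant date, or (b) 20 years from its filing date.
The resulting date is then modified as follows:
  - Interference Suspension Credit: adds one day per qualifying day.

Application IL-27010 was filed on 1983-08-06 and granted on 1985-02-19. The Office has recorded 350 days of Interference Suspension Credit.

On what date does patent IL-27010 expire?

2004-07-21

(a) grant + 13 years → 19 February 1998.
(b) filing + 20 years → 6 August 2003.
Later of the two: 6 August 2003.
Interference Suspension Credit: +350 days → 21 July 2004.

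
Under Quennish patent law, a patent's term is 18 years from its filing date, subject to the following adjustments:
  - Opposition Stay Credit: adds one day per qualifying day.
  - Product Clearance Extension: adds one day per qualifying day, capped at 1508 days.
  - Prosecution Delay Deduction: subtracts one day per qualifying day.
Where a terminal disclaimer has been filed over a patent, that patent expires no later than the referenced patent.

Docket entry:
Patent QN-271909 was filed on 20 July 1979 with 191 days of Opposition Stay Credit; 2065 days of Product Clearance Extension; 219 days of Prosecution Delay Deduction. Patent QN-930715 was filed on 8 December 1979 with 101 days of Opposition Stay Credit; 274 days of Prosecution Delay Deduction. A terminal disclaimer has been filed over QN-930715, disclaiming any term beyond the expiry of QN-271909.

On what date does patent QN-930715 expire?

Natural term of QN-930715:
  Base: filing + 18 years → 8 December 1997.
  Opposition Stay Credit: +101 days → 19 March 1998.
  Prosecution Delay Deduction: −274 days → 18 June 1997.
Expiry of referenced patent QN-271909:
  Base: filing + 18 years → 20 July 1997.
  Opposition Stay Credit: +191 days → 27 January 1998.
  Product Clearance Extension: 2065 days claimed exceeds the 1508-day cap, so +1508 days → 15 March 2002.
  Prosecution Delay Deduction: −219 days → 8 August 2001.
Terminal disclaimer: QN-930715 expires on the earlier of 18 June 1997 and 8 August 2001.

June 18, 1997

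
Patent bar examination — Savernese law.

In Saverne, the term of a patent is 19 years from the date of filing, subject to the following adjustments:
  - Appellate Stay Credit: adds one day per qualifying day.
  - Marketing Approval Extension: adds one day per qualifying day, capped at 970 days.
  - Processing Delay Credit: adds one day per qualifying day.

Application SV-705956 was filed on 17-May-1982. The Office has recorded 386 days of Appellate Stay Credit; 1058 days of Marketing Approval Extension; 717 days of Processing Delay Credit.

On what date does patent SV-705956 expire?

Base term: filing date + 19 years → 17 May 2001.
Appellate Stay Credit: +386 days → 7 June 2002.
Marketing Approval Extension: 1058 days claimed exceeds the 970-day cap, so +970 days → 1 February 2005.
Processing Delay Credit: +717 days → 19 January 2007.

2007-01-19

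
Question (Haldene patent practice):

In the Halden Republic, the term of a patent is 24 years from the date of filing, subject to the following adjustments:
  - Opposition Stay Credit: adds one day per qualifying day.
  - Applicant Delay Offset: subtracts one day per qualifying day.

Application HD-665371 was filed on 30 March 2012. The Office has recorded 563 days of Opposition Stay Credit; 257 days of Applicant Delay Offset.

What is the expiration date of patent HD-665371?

2037-01-30

Base term: filing date + 24 years → 30 March 2036.
Opposition Stay Credit: +563 days → 14 October 2037.
Applicant Delay Offset: −257 days → 30 January 2037.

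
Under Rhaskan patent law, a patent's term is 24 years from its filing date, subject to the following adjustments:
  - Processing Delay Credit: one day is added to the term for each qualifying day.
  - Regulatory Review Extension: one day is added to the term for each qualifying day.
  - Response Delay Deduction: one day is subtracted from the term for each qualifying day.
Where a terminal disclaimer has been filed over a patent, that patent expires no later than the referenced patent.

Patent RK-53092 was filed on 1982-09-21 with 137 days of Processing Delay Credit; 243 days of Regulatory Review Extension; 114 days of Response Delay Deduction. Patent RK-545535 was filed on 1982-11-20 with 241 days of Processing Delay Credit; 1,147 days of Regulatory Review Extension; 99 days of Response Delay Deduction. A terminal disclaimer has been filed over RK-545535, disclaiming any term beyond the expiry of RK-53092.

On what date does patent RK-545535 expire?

2007-06-14

Natural term of RK-545535:
  Base: filing + 24 years → 20 November 2006.
  Processing Delay Credit: +241 days → 19 July 2007.
  Regulatory Review Extension: +1147 days → 8 September 2010.
  Response Delay Deduction: −99 days → 1 June 2010.
Expiry of referenced patent RK-53092:
  Base: filing + 24 years → 21 September 2006.
  Processing Delay Credit: +137 days → 5 February 2007.
  Regulatory Review Extension: +243 days → 6 October 2007.
  Response Delay Deduction: −114 days → 14 June 2007.
Terminal disclaimer: RK-545535 expires on the earlier of 1 June 2010 and 14 June 2007.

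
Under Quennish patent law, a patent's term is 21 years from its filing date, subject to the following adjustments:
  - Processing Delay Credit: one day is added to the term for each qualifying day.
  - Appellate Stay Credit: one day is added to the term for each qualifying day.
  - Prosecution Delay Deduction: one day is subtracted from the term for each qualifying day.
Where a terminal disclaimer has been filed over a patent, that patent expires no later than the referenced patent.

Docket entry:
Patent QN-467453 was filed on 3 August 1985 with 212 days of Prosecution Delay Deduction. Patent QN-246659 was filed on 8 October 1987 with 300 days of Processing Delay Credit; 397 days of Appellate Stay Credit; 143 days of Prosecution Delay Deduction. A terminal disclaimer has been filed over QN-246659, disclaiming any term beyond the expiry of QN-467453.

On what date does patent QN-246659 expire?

Natural term of QN-246659:
  Base: filing + 21 years → 8 October 2008.
  Processing Delay Credit: +300 days → 4 August 2009.
  Appellate Stay Credit: +397 days → 5 September 2010.
  Prosecution Delay Deduction: −143 days → 15 April 2010.
Expiry of referenced patent QN-467453:
  Base: filing + 21 years → 3 August 2006.
  Prosecution Delay Deduction: −212 days → 3 January 2006.
Terminal disclaimer: QN-246659 expires on the earlier of 15 April 2010 and 3 January 2006.

January 3, 2006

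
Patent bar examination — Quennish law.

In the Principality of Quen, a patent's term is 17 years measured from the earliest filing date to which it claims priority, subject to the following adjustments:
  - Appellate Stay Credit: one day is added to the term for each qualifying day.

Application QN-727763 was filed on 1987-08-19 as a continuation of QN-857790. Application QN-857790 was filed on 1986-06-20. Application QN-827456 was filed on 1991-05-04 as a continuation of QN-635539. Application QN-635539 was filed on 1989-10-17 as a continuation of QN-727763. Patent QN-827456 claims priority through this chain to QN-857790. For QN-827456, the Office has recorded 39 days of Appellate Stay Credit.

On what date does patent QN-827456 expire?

July 29, 2003

Earliest priority filing: 20 June 1986.
Base term: 20 June 1986 + 17 years → 20 June 2003.
Appellate Stay Credit: +39 days → 29 July 2003.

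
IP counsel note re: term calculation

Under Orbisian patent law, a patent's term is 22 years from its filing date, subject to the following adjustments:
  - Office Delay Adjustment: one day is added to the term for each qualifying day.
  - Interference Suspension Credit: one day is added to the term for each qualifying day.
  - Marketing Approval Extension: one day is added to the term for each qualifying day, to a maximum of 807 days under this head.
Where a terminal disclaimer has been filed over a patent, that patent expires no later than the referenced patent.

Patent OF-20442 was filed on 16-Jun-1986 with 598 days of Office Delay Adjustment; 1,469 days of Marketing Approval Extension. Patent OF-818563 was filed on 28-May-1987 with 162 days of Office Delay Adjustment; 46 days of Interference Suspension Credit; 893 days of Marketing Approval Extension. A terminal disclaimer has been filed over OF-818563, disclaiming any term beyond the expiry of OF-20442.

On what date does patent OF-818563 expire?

Natural term of OF-818563:
  Base: filing + 22 years → 28 May 2009.
  Office Delay Adjustment: +162 days → 6 November 2009.
  Interference Suspension Credit: +46 days → 22 December 2009.
  Marketing Approval Extension: 893 days claimed exceeds the 807-day cap, so +807 days → 8 March 2012.
Expiry of referenced patent OF-20442:
  Base: filing + 22 years → 16 June 2008.
  Office Delay Adjustment: +598 days → 4 February 2010.
  Marketing Approval Extension: 1469 days claimed exceeds the 807-day cap, so +807 days → 21 April 2012.
Terminal disclaimer: OF-818563 expires on the earlier of 8 March 2012 and 21 April 2012.

2012-03-08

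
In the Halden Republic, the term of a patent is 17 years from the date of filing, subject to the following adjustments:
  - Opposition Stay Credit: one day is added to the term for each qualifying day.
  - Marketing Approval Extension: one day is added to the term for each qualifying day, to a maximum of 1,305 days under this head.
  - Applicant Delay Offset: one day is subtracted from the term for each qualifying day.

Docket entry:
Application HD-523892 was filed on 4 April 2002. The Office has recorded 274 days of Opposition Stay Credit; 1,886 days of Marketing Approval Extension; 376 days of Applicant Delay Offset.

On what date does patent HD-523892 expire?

Base term: filing date + 17 years → 4 April 2019.
Opposition Stay Credit: +274 days → 3 January 2020.
Marketing Approval Extension: 1886 days claimed exceeds the 1305-day cap, so +1305 days → 31 July 2023.
Applicant Delay Offset: −376 days → 20 July 2022.

July 20, 2022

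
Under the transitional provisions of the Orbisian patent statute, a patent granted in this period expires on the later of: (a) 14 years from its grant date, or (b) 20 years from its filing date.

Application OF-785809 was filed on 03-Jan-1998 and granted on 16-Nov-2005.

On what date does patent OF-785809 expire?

November 16, 2019

(a) grant + 14 years → 16 November 2019.
(b) filing + 20 years → 3 January 2018.
Later of the two: 16 November 2019.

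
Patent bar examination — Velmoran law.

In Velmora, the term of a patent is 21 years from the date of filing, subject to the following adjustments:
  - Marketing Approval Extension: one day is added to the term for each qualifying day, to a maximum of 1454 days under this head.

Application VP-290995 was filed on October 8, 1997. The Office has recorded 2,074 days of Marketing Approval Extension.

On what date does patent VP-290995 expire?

Base term: filing date + 21 years → 8 October 2018.
Marketing Approval Extension: 2074 days claimed exceeds the 1454-day cap, so +1454 days → 1 October 2022.

October 1, 2022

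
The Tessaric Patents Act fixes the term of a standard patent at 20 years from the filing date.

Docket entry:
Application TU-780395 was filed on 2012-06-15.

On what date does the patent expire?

Filing date + 20 years → 15 June 2032.

June 15, 2032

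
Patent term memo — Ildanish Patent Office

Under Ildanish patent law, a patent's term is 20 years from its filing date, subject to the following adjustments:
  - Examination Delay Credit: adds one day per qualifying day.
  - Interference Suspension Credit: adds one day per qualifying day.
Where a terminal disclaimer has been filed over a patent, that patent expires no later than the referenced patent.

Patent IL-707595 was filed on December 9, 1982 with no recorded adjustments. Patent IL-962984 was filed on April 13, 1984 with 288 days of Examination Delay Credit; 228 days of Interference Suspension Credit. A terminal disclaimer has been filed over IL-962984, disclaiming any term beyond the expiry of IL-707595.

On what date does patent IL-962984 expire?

2002-12-09

Natural term of IL-962984:
  Base: filing + 20 years → 13 April 2004.
  Examination Delay Credit: +288 days → 26 January 2005.
  Interference Suspension Credit: +228 days → 11 September 2005.
Expiry of referenced patent IL-707595:
  Base: filing + 20 years → 9 December 2002.
Terminal disclaimer: IL-962984 expires on the earlier of 11 September 2005 and 9 December 2002.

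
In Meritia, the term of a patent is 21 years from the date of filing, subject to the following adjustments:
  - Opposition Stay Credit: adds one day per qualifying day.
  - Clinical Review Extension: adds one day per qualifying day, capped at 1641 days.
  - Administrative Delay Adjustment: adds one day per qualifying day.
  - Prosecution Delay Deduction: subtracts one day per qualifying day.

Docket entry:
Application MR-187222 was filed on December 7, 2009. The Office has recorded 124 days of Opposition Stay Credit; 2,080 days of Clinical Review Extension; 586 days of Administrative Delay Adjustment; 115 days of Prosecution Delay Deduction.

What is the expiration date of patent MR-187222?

Base term: filing date + 21 years → 7 December 2030.
Opposition Stay Credit: +124 days → 10 April 2031.
Clinical Review Extension: 2080 days claimed exceeds the 1641-day cap, so +1641 days → 7 October 2035.
Administrative Delay Adjustment: +586 days → 15 May 2037.
Prosecution Delay Deduction: −115 days → 20 January 2037.

January 20, 2037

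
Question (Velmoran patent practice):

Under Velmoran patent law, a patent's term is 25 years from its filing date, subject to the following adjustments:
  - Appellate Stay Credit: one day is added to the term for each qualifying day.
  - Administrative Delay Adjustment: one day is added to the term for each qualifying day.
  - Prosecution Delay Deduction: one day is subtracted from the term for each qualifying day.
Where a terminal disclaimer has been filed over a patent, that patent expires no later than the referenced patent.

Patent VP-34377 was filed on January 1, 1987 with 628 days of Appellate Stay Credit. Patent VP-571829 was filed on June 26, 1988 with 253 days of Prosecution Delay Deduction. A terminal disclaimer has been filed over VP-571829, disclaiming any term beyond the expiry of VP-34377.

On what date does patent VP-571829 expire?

Natural term of VP-571829:
  Base: filing + 25 years → 26 June 2013.
  Prosecution Delay Deduction: −253 days → 16 October 2012.
Expiry of referenced patent VP-34377:
  Base: filing + 25 years → 1 January 2012.
  Appellate Stay Credit: +628 days → 20 September 2013.
Terminal disclaimer: VP-571829 expires on the earlier of 16 October 2012 and 20 September 2013.

October 16, 2012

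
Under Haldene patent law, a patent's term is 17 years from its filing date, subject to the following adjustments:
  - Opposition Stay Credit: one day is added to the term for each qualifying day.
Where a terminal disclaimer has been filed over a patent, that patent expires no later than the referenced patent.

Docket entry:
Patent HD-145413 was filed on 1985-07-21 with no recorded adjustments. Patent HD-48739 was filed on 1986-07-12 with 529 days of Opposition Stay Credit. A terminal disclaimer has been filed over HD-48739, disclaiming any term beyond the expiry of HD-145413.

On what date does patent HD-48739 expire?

Natural term of HD-48739:
  Base: filing + 17 years → 12 July 2003.
  Opposition Stay Credit: +529 days → 22 December 2004.
Expiry of referenced patent HD-145413:
  Base: filing + 17 years → 21 July 2002.
Terminal disclaimer: HD-48739 expires on the earlier of 22 December 2004 and 21 July 2002.

2002-07-21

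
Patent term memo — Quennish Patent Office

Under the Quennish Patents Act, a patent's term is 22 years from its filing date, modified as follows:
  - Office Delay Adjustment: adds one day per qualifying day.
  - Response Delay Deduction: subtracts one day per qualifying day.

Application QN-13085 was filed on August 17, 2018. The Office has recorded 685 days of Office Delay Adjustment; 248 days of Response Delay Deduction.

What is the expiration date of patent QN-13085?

2041-10-28

Base term: filing date + 22 years → 17 August 2040.
Office Delay Adjustment: +685 days → 3 July 2042.
Response Delay Deduction: −248 days → 28 October 2041.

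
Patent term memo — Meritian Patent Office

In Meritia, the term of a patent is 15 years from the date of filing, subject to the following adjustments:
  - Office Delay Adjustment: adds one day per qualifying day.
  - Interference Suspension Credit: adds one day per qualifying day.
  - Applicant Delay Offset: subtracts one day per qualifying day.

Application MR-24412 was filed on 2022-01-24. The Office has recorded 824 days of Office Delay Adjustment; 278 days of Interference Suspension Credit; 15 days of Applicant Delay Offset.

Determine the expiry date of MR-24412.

Base term: filing date + 15 years → 24 January 2037.
Office Delay Adjustment: +824 days → 28 April 2039.
Interference Suspension Credit: +278 days → 31 January 2040.
Applicant Delay Offset: −15 days → 16 January 2040.

2040-01-16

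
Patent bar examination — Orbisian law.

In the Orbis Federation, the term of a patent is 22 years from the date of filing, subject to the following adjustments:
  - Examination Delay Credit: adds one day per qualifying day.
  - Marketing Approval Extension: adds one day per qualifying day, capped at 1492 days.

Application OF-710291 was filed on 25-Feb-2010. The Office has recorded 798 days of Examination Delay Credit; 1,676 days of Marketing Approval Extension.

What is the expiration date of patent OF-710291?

2038-06-03

Base term: filing date + 22 years → 25 February 2032.
Examination Delay Credit: +798 days → 3 May 2034.
Marketing Approval Extension: 1676 days claimed exceeds the 1492-day cap, so +1492 days → 3 June 2038.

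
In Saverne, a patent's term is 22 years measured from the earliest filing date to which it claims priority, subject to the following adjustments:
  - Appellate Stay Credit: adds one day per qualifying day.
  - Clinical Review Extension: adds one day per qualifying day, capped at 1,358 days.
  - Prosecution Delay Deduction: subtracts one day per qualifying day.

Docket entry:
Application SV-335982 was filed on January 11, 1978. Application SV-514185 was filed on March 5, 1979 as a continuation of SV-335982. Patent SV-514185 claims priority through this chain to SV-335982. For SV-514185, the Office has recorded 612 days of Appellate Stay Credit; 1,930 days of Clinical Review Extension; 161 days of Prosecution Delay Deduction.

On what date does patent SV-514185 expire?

Earliest priority filing: 11 January 1978.
Base term: 11 January 1978 + 22 years → 11 January 2000.
Appellate Stay Credit: +612 days → 14 September 2001.
Clinical Review Extension: 1930 days claimed exceeds the 1358-day cap, so +1358 days → 3 June 2005.
Prosecution Delay Deduction: −161 days → 24 December 2004.

December 24, 2004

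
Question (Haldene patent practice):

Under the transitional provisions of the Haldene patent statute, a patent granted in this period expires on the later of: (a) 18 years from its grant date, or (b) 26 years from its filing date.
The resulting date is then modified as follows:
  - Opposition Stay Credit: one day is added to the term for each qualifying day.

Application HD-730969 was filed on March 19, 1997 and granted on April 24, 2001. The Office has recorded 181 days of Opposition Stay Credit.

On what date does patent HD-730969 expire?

(a) grant + 18 years → 24 April 2019.
(b) filing + 26 years → 19 March 2023.
Later of the two: 19 March 2023.
Opposition Stay Credit: +181 days → 16 September 2023.

2023-09-16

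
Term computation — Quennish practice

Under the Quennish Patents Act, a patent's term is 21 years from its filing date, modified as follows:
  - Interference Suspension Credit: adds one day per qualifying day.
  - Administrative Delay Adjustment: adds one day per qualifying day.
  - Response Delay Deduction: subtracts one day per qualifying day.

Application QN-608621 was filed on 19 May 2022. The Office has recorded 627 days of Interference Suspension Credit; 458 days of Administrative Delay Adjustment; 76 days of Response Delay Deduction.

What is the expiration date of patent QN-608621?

Base term: filing date + 21 years → 19 May 2043.
Interference Suspension Credit: +627 days → 4 February 2045.
Administrative Delay Adjustment: +458 days → 8 May 2046.
Response Delay Deduction: −76 days → 21 February 2046.

2046-02-21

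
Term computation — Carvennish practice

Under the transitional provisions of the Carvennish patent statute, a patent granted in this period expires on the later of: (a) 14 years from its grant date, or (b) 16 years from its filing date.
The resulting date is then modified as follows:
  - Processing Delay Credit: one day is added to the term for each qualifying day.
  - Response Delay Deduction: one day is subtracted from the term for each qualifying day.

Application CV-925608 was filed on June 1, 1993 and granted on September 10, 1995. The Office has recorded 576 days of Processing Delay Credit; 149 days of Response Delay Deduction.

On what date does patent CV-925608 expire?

November 11, 2010

(a) grant + 14 years → 10 September 2009.
(b) filing + 16 years → 1 June 2009.
Later of the two: 10 September 2009.
Processing Delay Credit: +576 days → 9 April 2011.
Response Delay Deduction: −149 days → 11 November 2010.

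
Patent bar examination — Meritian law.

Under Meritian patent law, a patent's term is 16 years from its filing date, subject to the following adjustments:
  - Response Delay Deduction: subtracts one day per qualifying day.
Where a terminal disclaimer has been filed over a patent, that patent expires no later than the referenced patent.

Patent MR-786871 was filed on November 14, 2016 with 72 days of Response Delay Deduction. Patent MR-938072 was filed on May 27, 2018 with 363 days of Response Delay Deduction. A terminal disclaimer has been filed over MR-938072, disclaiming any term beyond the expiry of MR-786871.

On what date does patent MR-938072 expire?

Natural term of MR-938072:
  Base: filing + 16 years → 27 May 2034.
  Response Delay Deduction: −363 days → 29 May 2033.
Expiry of referenced patent MR-786871:
  Base: filing + 16 years → 14 November 2032.
  Response Delay Deduction: −72 days → 3 September 2032.
Terminal disclaimer: MR-938072 expires on the earlier of 29 May 2033 and 3 September 2032.

September 3, 2032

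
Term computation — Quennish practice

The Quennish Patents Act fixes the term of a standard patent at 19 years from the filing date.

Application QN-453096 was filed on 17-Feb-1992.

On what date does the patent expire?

2011-02-17

Filing date + 19 years → 17 February 2011.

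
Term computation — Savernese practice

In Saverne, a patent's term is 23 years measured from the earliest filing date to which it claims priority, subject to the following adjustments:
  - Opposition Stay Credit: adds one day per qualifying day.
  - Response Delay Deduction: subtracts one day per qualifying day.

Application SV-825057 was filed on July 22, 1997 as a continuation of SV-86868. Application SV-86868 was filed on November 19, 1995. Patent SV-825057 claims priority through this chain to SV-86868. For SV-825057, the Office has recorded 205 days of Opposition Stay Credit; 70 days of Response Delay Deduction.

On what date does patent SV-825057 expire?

April 3, 2019

Earliest priority filing: 19 November 1995.
Base term: 19 November 1995 + 23 years → 19 November 2018.
Opposition Stay Credit: +205 days → 12 June 2019.
Response Delay Deduction: −70 days → 3 April 2019.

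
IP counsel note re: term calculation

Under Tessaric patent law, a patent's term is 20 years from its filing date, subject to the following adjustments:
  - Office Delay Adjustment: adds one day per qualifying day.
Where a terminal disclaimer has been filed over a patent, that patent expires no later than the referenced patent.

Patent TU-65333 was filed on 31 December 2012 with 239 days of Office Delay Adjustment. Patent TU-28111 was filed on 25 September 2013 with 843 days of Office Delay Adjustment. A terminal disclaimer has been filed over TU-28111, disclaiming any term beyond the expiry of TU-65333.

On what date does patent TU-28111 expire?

2033-08-27

Natural term of TU-28111:
  Base: filing + 20 years → 25 September 2033.
  Office Delay Adjustment: +843 days → 16 January 2036.
Expiry of referenced patent TU-65333:
  Base: filing + 20 years → 31 December 2032.
  Office Delay Adjustment: +239 days → 27 August 2033.
Terminal disclaimer: TU-28111 expires on the earlier of 16 January 2036 and 27 August 2033.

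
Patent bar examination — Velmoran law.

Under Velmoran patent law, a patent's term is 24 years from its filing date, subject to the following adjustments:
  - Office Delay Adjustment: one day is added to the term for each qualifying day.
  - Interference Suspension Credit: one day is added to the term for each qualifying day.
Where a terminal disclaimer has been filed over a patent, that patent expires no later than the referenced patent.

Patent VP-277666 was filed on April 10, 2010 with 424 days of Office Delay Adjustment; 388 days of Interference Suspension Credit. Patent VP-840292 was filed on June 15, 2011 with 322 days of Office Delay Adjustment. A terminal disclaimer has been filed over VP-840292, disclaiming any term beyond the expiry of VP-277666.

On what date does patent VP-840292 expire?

Natural term of VP-840292:
  Base: filing + 24 years → 15 June 2035.
  Office Delay Adjustment: +322 days → 2 May 2036.
Expiry of referenced patent VP-277666:
  Base: filing + 24 years → 10 April 2034.
  Office Delay Adjustment: +424 days → 8 June 2035.
  Interference Suspension Credit: +388 days → 30 June 2036.
Terminal disclaimer: VP-840292 expires on the earlier of 2 May 2036 and 30 June 2036.

2036-05-02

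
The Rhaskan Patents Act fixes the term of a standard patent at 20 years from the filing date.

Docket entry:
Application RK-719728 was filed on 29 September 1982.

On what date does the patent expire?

Filing date + 20 years → 29 September 2002.

September 29, 2002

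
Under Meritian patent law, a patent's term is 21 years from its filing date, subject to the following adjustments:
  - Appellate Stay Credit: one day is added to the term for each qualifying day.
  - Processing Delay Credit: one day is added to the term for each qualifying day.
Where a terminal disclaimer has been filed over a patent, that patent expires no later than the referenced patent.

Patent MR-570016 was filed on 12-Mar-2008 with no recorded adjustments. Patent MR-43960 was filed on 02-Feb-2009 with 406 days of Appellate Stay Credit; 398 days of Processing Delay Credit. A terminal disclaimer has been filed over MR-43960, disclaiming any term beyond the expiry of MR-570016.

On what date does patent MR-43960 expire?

Natural term of MR-43960:
  Base: filing + 21 years → 2 February 2030.
  Appellate Stay Credit: +406 days → 15 March 2031.
  Processing Delay Credit: +398 days → 16 April 2032.
Expiry of referenced patent MR-570016:
  Base: filing + 21 years → 12 March 2029.
Terminal disclaimer: MR-43960 expires on the earlier of 16 April 2032 and 12 March 2029.

March 12, 2029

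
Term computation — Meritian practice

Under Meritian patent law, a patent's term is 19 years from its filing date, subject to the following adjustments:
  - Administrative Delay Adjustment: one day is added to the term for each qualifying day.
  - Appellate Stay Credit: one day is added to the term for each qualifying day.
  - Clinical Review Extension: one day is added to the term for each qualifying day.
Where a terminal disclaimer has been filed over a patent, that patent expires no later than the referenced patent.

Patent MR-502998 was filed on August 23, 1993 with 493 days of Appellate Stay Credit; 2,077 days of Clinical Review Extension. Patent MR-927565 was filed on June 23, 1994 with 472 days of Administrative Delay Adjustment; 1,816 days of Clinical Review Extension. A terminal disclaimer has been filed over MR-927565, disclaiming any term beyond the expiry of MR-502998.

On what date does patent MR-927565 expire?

Natural term of MR-927565:
  Base: filing + 19 years → 23 June 2013.
  Administrative Delay Adjustment: +472 days → 8 October 2014.
  Clinical Review Extension: +1816 days → 28 September 2019.
Expiry of referenced patent MR-502998:
  Base: filing + 19 years → 23 August 2012.
  Appellate Stay Credit: +493 days → 29 December 2013.
  Clinical Review Extension: +2077 days → 6 September 2019.
Terminal disclaimer: MR-927565 expires on the earlier of 28 September 2019 and 6 September 2019.

2019-09-06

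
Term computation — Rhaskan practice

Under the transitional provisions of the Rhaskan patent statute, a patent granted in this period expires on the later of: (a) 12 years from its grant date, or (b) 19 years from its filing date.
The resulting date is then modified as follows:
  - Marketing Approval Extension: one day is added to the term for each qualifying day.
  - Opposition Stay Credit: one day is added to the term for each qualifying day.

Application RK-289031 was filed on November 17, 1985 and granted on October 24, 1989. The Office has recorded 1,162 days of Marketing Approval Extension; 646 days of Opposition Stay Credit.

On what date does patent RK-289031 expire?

(a) grant + 12 years → 24 October 2001.
(b) filing + 19 years → 17 November 2004.
Later of the two: 17 November 2004.
Marketing Approval Extension: +1162 days → 23 January 2008.
Opposition Stay Credit: +646 days → 30 October 2009.

October 30, 2009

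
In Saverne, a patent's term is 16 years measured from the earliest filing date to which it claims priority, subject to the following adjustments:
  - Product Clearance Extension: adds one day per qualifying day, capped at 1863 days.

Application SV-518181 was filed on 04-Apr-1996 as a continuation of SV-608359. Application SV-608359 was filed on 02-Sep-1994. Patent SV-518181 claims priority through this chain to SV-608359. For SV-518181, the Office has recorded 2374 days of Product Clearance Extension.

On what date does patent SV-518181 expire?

October 9, 2015

Earliest priority filing: 2 September 1994.
Base term: 2 September 1994 + 16 years → 2 September 2010.
Product Clearance Extension: 2374 days claimed exceeds the 1863-day cap, so +1863 days → 9 October 2015.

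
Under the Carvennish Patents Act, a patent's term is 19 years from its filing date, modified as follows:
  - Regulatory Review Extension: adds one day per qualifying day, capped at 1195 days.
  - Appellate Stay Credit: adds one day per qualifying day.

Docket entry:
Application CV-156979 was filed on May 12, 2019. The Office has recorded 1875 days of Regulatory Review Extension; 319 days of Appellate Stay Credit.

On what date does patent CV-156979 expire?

2042-07-04

Base term: filing date + 19 years → 12 May 2038.
Regulatory Review Extension: 1875 days claimed exceeds the 1195-day cap, so +1195 days → 19 August 2041.
Appellate Stay Credit: +319 days → 4 July 2042.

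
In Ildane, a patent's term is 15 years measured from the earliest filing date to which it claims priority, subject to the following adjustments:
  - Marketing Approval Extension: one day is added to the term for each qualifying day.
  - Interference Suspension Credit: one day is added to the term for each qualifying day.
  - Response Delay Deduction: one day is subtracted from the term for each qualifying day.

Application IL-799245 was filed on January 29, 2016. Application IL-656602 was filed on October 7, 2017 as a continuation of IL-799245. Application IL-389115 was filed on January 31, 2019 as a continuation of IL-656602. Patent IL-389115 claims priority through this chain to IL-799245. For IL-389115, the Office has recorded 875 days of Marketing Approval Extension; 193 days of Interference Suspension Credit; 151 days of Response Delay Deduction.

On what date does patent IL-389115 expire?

August 3, 2033

Earliest priority filing: 29 January 2016.
Base term: 29 January 2016 + 15 years → 29 January 2031.
Marketing Approval Extension: +875 days → 22 June 2033.
Interference Suspension Credit: +193 days → 1 January 2034.
Response Delay Deduction: −151 days → 3 August 2033.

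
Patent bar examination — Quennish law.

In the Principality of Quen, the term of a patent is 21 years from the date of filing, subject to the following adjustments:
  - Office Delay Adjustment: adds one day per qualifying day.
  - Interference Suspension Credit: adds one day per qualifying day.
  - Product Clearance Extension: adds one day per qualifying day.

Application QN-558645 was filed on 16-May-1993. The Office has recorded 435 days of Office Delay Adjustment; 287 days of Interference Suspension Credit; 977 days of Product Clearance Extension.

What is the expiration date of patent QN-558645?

January 9, 2019

Base term: filing date + 21 years → 16 May 2014.
Office Delay Adjustment: +435 days → 25 July 2015.
Interference Suspension Credit: +287 days → 7 May 2016.
Product Clearance Extension: +977 days → 9 January 2019.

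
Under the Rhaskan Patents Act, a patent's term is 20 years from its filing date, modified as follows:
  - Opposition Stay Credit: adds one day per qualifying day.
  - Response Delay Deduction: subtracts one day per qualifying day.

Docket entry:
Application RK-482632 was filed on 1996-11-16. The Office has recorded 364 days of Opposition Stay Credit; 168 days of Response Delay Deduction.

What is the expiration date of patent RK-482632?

Base term: filing date + 20 years → 16 November 2016.
Opposition Stay Credit: +364 days → 15 November 2017.
Response Delay Deduction: −168 days → 31 May 2017.

May 31, 2017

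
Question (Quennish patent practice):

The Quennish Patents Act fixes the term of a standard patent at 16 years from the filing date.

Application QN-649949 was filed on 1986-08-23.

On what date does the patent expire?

2002-08-23

Filing date + 16 years → 23 August 2002.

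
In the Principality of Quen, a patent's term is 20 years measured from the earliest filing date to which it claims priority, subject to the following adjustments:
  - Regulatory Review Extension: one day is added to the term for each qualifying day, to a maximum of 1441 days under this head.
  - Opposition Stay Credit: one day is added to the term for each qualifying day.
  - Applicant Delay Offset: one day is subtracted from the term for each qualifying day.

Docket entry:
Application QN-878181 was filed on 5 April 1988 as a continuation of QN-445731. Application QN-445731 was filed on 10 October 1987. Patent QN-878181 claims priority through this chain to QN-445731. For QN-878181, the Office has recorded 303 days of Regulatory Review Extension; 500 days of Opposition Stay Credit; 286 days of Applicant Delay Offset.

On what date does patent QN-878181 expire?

Earliest priority filing: 10 October 1987.
Base term: 10 October 1987 + 20 years → 10 October 2007.
Regulatory Review Extension: 303 days (within the 1441-day cap) → +303 days → 8 August 2008.
Opposition Stay Credit: +500 days → 21 December 2009.
Applicant Delay Offset: −286 days → 10 March 2009.

March 10, 2009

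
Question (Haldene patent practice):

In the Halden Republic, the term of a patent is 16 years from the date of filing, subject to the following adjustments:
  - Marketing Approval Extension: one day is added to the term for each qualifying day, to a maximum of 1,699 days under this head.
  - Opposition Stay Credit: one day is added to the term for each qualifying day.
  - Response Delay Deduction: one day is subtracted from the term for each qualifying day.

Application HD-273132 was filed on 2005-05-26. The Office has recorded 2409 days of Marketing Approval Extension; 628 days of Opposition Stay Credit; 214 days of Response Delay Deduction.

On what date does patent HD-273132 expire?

Base term: filing date + 16 years → 26 May 2021.
Marketing Approval Extension: 2409 days claimed exceeds the 1699-day cap, so +1699 days → 19 January 2026.
Opposition Stay Credit: +628 days → 9 October 2027.
Response Delay Deduction: −214 days → 9 March 2027.

2027-03-09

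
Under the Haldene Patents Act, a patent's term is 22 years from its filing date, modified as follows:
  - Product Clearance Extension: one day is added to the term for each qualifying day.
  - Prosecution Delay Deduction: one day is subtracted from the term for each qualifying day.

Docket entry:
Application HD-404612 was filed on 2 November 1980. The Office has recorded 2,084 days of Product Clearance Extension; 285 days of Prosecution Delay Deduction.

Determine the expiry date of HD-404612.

October 6, 2007

Base term: filing date + 22 years → 2 November 2002.
Product Clearance Extension: +2084 days → 17 July 2008.
Prosecution Delay Deduction: −285 days → 6 October 2007.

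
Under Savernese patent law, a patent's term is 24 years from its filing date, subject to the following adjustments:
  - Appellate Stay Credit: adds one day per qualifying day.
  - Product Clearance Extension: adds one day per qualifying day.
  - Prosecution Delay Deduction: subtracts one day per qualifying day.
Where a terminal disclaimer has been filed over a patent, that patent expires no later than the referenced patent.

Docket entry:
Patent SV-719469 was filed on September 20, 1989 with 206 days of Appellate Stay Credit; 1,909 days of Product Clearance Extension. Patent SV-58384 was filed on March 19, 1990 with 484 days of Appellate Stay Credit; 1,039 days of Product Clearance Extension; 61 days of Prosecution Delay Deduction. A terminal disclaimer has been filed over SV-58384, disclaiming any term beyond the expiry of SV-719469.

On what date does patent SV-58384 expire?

Natural term of SV-58384:
  Base: filing + 24 years → 19 March 2014.
  Appellate Stay Credit: +484 days → 16 July 2015.
  Product Clearance Extension: +1039 days → 20 May 2018.
  Prosecution Delay Deduction: −61 days → 20 March 2018.
Expiry of referenced patent SV-719469:
  Base: filing + 24 years → 20 September 2013.
  Appellate Stay Credit: +206 days → 14 April 2014.
  Product Clearance Extension: +1909 days → 6 July 2019.
Terminal disclaimer: SV-58384 expires on the earlier of 20 March 2018 and 6 July 2019.

2018-03-20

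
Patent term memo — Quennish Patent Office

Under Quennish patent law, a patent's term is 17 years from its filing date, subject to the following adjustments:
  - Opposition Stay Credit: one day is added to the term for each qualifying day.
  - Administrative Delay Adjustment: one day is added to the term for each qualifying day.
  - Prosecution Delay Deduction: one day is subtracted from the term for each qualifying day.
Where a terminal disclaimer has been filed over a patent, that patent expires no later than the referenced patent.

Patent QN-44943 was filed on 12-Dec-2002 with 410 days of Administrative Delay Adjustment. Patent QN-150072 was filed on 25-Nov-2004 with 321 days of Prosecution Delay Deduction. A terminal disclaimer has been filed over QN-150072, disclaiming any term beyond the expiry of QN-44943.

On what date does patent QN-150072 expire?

2021-01-08

Natural term of QN-150072:
  Base: filing + 17 years → 25 November 2021.
  Prosecution Delay Deduction: −321 days → 8 January 2021.
Expiry of referenced patent QN-44943:
  Base: filing + 17 years → 12 December 2019.
  Administrative Delay Adjustment: +410 days → 25 January 2021.
Terminal disclaimer: QN-150072 expires on the earlier of 8 January 2021 and 25 January 2021.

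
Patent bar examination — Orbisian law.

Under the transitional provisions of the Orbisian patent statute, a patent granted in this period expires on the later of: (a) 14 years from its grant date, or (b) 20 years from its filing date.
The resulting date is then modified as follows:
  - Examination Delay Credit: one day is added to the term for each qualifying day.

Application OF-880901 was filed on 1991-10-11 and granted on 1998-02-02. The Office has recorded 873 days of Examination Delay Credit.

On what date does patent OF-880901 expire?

June 24, 2014

(a) grant + 14 years → 2 February 2012.
(b) filing + 20 years → 11 October 2011.
Later of the two: 2 February 2012.
Examination Delay Credit: +873 days → 24 June 2014.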